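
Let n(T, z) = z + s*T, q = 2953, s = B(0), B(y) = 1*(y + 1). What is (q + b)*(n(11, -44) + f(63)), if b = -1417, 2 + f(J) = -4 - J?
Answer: -156672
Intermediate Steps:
B(y) = 1 + y (B(y) = 1*(1 + y) = 1 + y)
s = 1 (s = 1 + 0 = 1)
f(J) = -6 - J (f(J) = -2 + (-4 - J) = -6 - J)
n(T, z) = T + z (n(T, z) = z + 1*T = z + T = T + z)
(q + b)*(n(11, -44) + f(63)) = (2953 - 1417)*((11 - 44) + (-6 - 1*63)) = 1536*(-33 + (-6 - 63)) = 1536*(-33 - 69) = 1536*(-102) = -156672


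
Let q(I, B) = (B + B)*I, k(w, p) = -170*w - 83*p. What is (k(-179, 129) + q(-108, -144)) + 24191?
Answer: 75018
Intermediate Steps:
q(I, B) = 2*B*I (q(I, B) = (2*B)*I = 2*B*I)
(k(-179, 129) + q(-108, -144)) + 24191 = ((-170*(-179) - 83*129) + 2*(-144)*(-108)) + 24191 = ((30430 - 10707) + 31104) + 24191 = (19723 + 31104) + 24191 = 50827 + 24191 = 75018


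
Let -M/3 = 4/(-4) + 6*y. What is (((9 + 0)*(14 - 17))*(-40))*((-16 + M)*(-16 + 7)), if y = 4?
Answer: 826200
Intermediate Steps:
M = -69 (M = -3*(4/(-4) + 6*4) = -3*(4*(-1/4) + 24) = -3*(-1 + 24) = -3*23 = -69)
(((9 + 0)*(14 - 17))*(-40))*((-16 + M)*(-16 + 7)) = (((9 + 0)*(14 - 17))*(-40))*((-16 - 69)*(-16 + 7)) = ((9*(-3))*(-40))*(-85*(-9)) = -27*(-40)*765 = 1080*765 = 826200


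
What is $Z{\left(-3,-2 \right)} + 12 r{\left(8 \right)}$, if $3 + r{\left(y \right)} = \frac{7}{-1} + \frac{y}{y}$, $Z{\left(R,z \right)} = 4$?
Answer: $-104$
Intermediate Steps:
$r{\left(y \right)} = -9$ ($r{\left(y \right)} = -3 + \left(\frac{7}{-1} + \frac{y}{y}\right) = -3 + \left(7 \left(-1\right) + 1\right) = -3 + \left(-7 + 1\right) = -3 - 6 = -9$)
$Z{\left(-3,-2 \right)} + 12 r{\left(8 \right)} = 4 + 12 \left(-9\right) = 4 - 108 = -104$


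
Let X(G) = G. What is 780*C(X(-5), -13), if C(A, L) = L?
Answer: -10140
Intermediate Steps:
780*C(X(-5), -13) = 780*(-13) = -10140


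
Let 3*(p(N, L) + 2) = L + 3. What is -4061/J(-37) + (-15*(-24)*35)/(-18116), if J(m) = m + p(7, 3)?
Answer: 2610817/23939 ≈ 109.06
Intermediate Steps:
p(N, L) = -1 + L/3 (p(N, L) = -2 + (L + 3)/3 = -2 + (3 + L)/3 = -2 + (1 + L/3) = -1 + L/3)
J(m) = m (J(m) = m + (-1 + (⅓)*3) = m + (-1 + 1) = m + 0 = m)
-4061/J(-37) + (-15*(-24)*35)/(-18116) = -4061/(-37) + (-15*(-24)*35)/(-18116) = -4061*(-1/37) + (360*35)*(-1/18116) = 4061/37 + 12600*(-1/18116) = 4061/37 - 450/647 = 2610817/23939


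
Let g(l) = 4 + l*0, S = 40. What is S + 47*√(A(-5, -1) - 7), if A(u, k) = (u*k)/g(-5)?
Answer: 40 + 47*I*√23/2 ≈ 40.0 + 112.7*I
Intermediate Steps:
g(l) = 4 (g(l) = 4 + 0 = 4)
A(u, k) = k*u/4 (A(u, k) = (u*k)/4 = (k*u)*(¼) = k*u/4)
S + 47*√(A(-5, -1) - 7) = 40 + 47*√((¼)*(-1)*(-5) - 7) = 40 + 47*√(5/4 - 7) = 40 + 47*√(-23/4) = 40 + 47*(I*√23/2) = 40 + 47*I*√23/2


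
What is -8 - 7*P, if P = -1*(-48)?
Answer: -344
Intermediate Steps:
P = 48
-8 - 7*P = -8 - 7*48 = -8 - 336 = -344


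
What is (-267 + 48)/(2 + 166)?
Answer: -73/56 ≈ -1.3036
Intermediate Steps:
(-267 + 48)/(2 + 166) = -219/168 = -219*1/168 = -73/56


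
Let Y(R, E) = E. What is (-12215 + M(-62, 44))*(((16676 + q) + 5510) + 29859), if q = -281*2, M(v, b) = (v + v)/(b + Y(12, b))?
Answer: -13836622563/22 ≈ -6.2894e+8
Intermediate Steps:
M(v, b) = v/b (M(v, b) = (v + v)/(b + b) = (2*v)/((2*b)) = (2*v)*(1/(2*b)) = v/b)
q = -562
(-12215 + M(-62, 44))*(((16676 + q) + 5510) + 29859) = (-12215 - 62/44)*(((16676 - 562) + 5510) + 29859) = (-12215 - 62*1/44)*((16114 + 5510) + 29859) = (-12215 - 31/22)*(21624 + 29859) = -268761/22*51483 = -13836622563/22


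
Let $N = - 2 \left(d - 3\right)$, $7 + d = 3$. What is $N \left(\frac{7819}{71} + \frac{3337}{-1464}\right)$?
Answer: $\frac{78470623}{51972} \approx 1509.9$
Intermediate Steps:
$d = -4$ ($d = -7 + 3 = -4$)
$N = 14$ ($N = - 2 \left(-4 - 3\right) = \left(-2\right) \left(-7\right) = 14$)
$N \left(\frac{7819}{71} + \frac{3337}{-1464}\right) = 14 \left(\frac{7819}{71} + \frac{3337}{-1464}\right) = 14 \left(7819 \cdot \frac{1}{71} + 3337 \left(- \frac{1}{1464}\right)\right) = 14 \left(\frac{7819}{71} - \frac{3337}{1464}\right) = 14 \cdot \frac{11210089}{103944} = \frac{78470623}{51972}$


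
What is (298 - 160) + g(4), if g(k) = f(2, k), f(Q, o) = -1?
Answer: 137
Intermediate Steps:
g(k) = -1
(298 - 160) + g(4) = (298 - 160) - 1 = 138 - 1 = 137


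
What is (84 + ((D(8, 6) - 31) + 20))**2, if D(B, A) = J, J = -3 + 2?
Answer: 5184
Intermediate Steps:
J = -1
D(B, A) = -1
(84 + ((D(8, 6) - 31) + 20))**2 = (84 + ((-1 - 31) + 20))**2 = (84 + (-32 + 20))**2 = (84 - 12)**2 = 72**2 = 5184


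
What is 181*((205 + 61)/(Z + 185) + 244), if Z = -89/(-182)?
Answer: 1499695048/33759 ≈ 44424.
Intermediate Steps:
Z = 89/182 (Z = -89*(-1/182) = 89/182 ≈ 0.48901)
181*((205 + 61)/(Z + 185) + 244) = 181*((205 + 61)/(89/182 + 185) + 244) = 181*(266/(33759/182) + 244) = 181*(266*(182/33759) + 244) = 181*(48412/33759 + 244) = 181*(8285608/33759) = 1499695048/33759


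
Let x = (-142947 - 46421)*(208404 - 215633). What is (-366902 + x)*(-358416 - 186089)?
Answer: -745195587336850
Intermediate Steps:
x = 1368941272 (x = -189368*(-7229) = 1368941272)
(-366902 + x)*(-358416 - 186089) = (-366902 + 1368941272)*(-358416 - 186089) = 1368574370*(-544505) = -745195587336850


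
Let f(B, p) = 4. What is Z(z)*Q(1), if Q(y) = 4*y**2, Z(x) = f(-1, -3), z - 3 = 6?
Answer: 16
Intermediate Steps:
z = 9 (z = 3 + 6 = 9)
Z(x) = 4
Z(z)*Q(1) = 4*(4*1**2) = 4*(4*1) = 4*4 = 16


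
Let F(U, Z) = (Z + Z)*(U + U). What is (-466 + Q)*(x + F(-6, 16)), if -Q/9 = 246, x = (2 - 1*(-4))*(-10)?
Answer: 1189920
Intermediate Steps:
F(U, Z) = 4*U*Z (F(U, Z) = (2*Z)*(2*U) = 4*U*Z)
x = -60 (x = (2 + 4)*(-10) = 6*(-10) = -60)
Q = -2214 (Q = -9*246 = -2214)
(-466 + Q)*(x + F(-6, 16)) = (-466 - 2214)*(-60 + 4*(-6)*16) = -2680*(-60 - 384) = -2680*(-444) = 1189920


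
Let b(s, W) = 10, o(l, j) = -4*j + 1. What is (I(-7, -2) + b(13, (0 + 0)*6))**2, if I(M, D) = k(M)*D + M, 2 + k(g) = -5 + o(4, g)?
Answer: 1681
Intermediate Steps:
o(l, j) = 1 - 4*j
k(g) = -6 - 4*g (k(g) = -2 + (-5 + (1 - 4*g)) = -2 + (-4 - 4*g) = -6 - 4*g)
I(M, D) = M + D*(-6 - 4*M) (I(M, D) = (-6 - 4*M)*D + M = D*(-6 - 4*M) + M = M + D*(-6 - 4*M))
(I(-7, -2) + b(13, (0 + 0)*6))**2 = ((-7 - 2*(-2)*(3 + 2*(-7))) + 10)**2 = ((-7 - 2*(-2)*(3 - 14)) + 10)**2 = ((-7 - 2*(-2)*(-11)) + 10)**2 = ((-7 - 44) + 10)**2 = (-51 + 10)**2 = (-41)**2 = 1681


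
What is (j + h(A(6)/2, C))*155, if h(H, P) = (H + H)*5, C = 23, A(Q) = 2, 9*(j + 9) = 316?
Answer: 50375/9 ≈ 5597.2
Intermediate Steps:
j = 235/9 (j = -9 + (1/9)*316 = -9 + 316/9 = 235/9 ≈ 26.111)
h(H, P) = 10*H (h(H, P) = (2*H)*5 = 10*H)
(j + h(A(6)/2, C))*155 = (235/9 + 10*(2/2))*155 = (235/9 + 10*(2*(1/2)))*155 = (235/9 + 10*1)*155 = (235/9 + 10)*155 = (325/9)*155 = 50375/9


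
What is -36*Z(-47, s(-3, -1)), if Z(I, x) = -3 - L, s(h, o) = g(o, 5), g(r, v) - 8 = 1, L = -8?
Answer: -180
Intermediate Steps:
g(r, v) = 9 (g(r, v) = 8 + 1 = 9)
s(h, o) = 9
Z(I, x) = 5 (Z(I, x) = -3 - 1*(-8) = -3 + 8 = 5)
-36*Z(-47, s(-3, -1)) = -36*5 = -180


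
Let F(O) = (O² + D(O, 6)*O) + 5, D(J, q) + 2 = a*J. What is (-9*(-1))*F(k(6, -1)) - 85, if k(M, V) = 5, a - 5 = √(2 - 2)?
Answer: 1220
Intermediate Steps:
a = 5 (a = 5 + √(2 - 2) = 5 + √0 = 5 + 0 = 5)
D(J, q) = -2 + 5*J
F(O) = 5 + O² + O*(-2 + 5*O) (F(O) = (O² + (-2 + 5*O)*O) + 5 = (O² + O*(-2 + 5*O)) + 5 = 5 + O² + O*(-2 + 5*O))
(-9*(-1))*F(k(6, -1)) - 85 = (-9*(-1))*(5 - 2*5 + 6*5²) - 85 = 9*(5 - 10 + 6*25) - 85 = 9*(5 - 10 + 150) - 85 = 9*145 - 85 = 1305 - 85 = 1220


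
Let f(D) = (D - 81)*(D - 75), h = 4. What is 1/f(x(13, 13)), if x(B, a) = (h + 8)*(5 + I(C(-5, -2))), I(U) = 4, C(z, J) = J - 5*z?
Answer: 1/891 ≈ 0.0011223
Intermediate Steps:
x(B, a) = 108 (x(B, a) = (4 + 8)*(5 + 4) = 12*9 = 108)
f(D) = (-81 + D)*(-75 + D)
1/f(x(13, 13)) = 1/(6075 + 108² - 156*108) = 1/(6075 + 11664 - 16848) = 1/891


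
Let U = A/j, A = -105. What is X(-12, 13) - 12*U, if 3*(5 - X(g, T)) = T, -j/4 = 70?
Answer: -23/6 ≈ -3.8333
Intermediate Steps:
j = -280 (j = -4*70 = -280)
X(g, T) = 5 - T/3
U = 3/8 (U = -105/(-280) = -105*(-1/280) = 3/8 ≈ 0.37500)
X(-12, 13) - 12*U = (5 - 1/3*13) - 12*3/8 = (5 - 13/3) - 9/2 = 2/3 - 9/2 = -23/6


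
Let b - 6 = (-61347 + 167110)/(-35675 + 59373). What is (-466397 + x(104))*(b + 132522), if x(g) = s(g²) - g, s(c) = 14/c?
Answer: -7923612433051436107/128158784 ≈ -6.1827e+10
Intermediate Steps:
x(g) = -g + 14/g² (x(g) = 14/(g²) - g = 14/g² - g = -g + 14/g²)
b = 247951/23698 (b = 6 + (-61347 + 167110)/(-35675 + 59373) = 6 + 105763/23698 = 247951/23698 ≈ 10.463)
(-466397 + x(104))*(b + 132522) = (-466397 + (-1*104 + 14/104²))*(247951/23698 + 132522) = (-466397 + (-104 + 14*(1/10816)))*(3140754307/23698) = (-466397 + (-104 + 7/5408))*(3140754307/23698) = (-466397 - 562425/5408)*(3140754307/23698) = -2522837401/5408*3140754307/23698 = -7923612433051436107/128158784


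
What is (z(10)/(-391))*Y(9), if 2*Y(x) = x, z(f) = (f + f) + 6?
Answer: -117/391 ≈ -0.29923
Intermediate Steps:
z(f) = 6 + 2*f (z(f) = 2*f + 6 = 6 + 2*f)
Y(x) = x/2
(z(10)/(-391))*Y(9) = ((6 + 2*10)/(-391))*((½)*9) = ((6 + 20)*(-1/391))*(9/2) = (26*(-1/391))*(9/2) = -26/391*9/2 = -117/391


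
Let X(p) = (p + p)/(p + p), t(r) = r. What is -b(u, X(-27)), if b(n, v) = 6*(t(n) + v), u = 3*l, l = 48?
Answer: -870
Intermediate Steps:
u = 144 (u = 3*48 = 144)
X(p) = 1 (X(p) = (2*p)/((2*p)) = (2*p)*(1/(2*p)) = 1)
b(n, v) = 6*n + 6*v (b(n, v) = 6*(n + v) = 6*n + 6*v)
-b(u, X(-27)) = -(6*144 + 6*1) = -(864 + 6) = -1*870 = -870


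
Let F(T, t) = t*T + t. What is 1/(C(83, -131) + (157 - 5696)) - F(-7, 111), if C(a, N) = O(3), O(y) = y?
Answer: 3686975/5536 ≈ 666.00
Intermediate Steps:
C(a, N) = 3
F(T, t) = t + T*t (F(T, t) = T*t + t = t + T*t)
1/(C(83, -131) + (157 - 5696)) - F(-7, 111) = 1/(3 + (157 - 5696)) - 111*(1 - 7) = 1/(3 - 5539) - 111*(-6) = 1/(-5536) - 1*(-666) = -1/5536 + 666 = 3686975/5536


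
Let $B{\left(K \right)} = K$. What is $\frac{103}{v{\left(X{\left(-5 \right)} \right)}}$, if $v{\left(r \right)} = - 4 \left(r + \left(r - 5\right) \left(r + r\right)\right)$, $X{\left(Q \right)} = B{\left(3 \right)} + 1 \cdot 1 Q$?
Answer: $- \frac{103}{104} \approx -0.99039$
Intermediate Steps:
$X{\left(Q \right)} = 3 + Q$ ($X{\left(Q \right)} = 3 + 1 \cdot 1 Q = 3 + 1 Q = 3 + Q$)
$v{\left(r \right)} = - 4 r - 8 r \left(-5 + r\right)$ ($v{\left(r \right)} = - 4 \left(r + \left(-5 + r\right) 2 r\right) = - 4 \left(r + 2 r \left(-5 + r\right)\right) = - 4 r - 8 r \left(-5 + r\right)$)
$\frac{103}{v{\left(X{\left(-5 \right)} \right)}} = \frac{103}{4 \left(3 - 5\right) \left(9 - 2 \left(3 - 5\right)\right)} = \frac{103}{4 \left(-2\right) \left(9 - -4\right)} = \frac{103}{4 \left(-2\right) \left(9 + 4\right)} = \frac{103}{4 \left(-2\right) 13} = \frac{103}{-104} = 103 \left(- \frac{1}{104}\right) = - \frac{103}{104}$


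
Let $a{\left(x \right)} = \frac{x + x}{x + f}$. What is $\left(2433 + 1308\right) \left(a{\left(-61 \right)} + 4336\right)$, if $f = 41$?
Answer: $\frac{162437961}{10} \approx 1.6244 \cdot 10^{7}$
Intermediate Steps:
$a{\left(x \right)} = \frac{2 x}{41 + x}$ ($a{\left(x \right)} = \frac{x + x}{x + 41} = \frac{2 x}{41 + x}$)
$\left(2433 + 1308\right) \left(a{\left(-61 \right)} + 4336\right) = \left(2433 + 1308\right) \left(2 \left(-61\right) \frac{1}{41 - 61} + 4336\right) = 3741 \left(2 \left(-61\right) \frac{1}{-20} + 4336\right) = 3741 \left(2 \left(-61\right) \left(- \frac{1}{20}\right) + 4336\right) = 3741 \left(\frac{61}{10} + 4336\right) = 3741 \cdot \frac{43421}{10} = \frac{162437961}{10}$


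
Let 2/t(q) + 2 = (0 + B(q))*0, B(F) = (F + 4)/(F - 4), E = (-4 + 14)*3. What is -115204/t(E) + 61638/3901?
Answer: 449472442/3901 ≈ 1.1522e+5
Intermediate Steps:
E = 30 (E = 10*3 = 30)
B(F) = (4 + F)/(-4 + F)
t(q) = -1 (t(q) = 2/(-2 + (0 + (4 + q)/(-4 + q))*0) = 2/(-2 + ((4 + q)/(-4 + q))*0) = 2/(-2 + 0) = 2/(-2) = 2*(-½) = -1)
-115204/t(E) + 61638/3901 = -115204/(-1) + 61638/3901 = -115204*(-1) + 61638*(1/3901) = 115204 + 61638/3901 = 449472442/3901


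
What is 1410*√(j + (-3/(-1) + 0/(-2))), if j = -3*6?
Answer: 1410*I*√15 ≈ 5460.9*I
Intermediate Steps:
j = -18
1410*√(j + (-3/(-1) + 0/(-2))) = 1410*√(-18 + (-3/(-1) + 0/(-2))) = 1410*√(-18 + (-3*(-1) + 0*(-½))) = 1410*√(-18 + (3 + 0)) = 1410*√(-18 + 3) = 1410*√(-15) = 1410*(I*√15) = 1410*I*√15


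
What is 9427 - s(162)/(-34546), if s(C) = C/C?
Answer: 325665143/34546 ≈ 9427.0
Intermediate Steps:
s(C) = 1
9427 - s(162)/(-34546) = 9427 - 1/(-34546) = 9427 - (-1)/34546 = 9427 - 1*(-1/34546) = 9427 + 1/34546 = 325665143/34546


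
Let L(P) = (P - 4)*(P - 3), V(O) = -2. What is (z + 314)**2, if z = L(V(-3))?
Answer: 118336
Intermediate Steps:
L(P) = (-4 + P)*(-3 + P)
z = 30 (z = 12 + (-2)**2 - 7*(-2) = 12 + 4 + 14 = 30)
(z + 314)**2 = (30 + 314)**2 = 344**2 = 118336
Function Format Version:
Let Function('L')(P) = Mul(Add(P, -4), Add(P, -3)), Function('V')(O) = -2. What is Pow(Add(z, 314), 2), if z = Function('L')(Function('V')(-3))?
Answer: 118336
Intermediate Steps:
Function('L')(P) = Mul(Add(-4, P), Add(-3, P))
z = 30 (z = Add(12, Pow(-2, 2), Mul(-7, -2)) = Add(12, 4, 14) = 30)
Pow(Add(z, 314), 2) = Pow(Add(30, 314), 2) = Pow(344, 2) = 118336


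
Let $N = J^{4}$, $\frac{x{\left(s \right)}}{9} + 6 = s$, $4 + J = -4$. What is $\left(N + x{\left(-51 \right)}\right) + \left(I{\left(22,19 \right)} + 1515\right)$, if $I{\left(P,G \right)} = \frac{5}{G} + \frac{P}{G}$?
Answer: $\frac{96889}{19} \approx 5099.4$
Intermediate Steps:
$J = -8$ ($J = -4 - 4 = -8$)
$x{\left(s \right)} = -54 + 9 s$
$N = 4096$ ($N = \left(-8\right)^{4} = 4096$)
$\left(N + x{\left(-51 \right)}\right) + \left(I{\left(22,19 \right)} + 1515\right) = \left(4096 + \left(-54 + 9 \left(-51\right)\right)\right) + \left(\frac{5 + 22}{19} + 1515\right) = \left(4096 - 513\right) + \left(\frac{1}{19} \cdot 27 + 1515\right) = \left(4096 - 513\right) + \left(\frac{27}{19} + 1515\right) = 3583 + \frac{28812}{19} = \frac{96889}{19}$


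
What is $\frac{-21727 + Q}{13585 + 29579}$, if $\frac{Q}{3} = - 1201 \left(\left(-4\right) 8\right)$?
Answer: $\frac{93569}{43164} \approx 2.1678$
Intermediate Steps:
$Q = 115296$ ($Q = 3 \left(- 1201 \left(\left(-4\right) 8\right)\right) = 3 \left(\left(-1201\right) \left(-32\right)\right) = 3 \cdot 38432 = 115296$)
$\frac{-21727 + Q}{13585 + 29579} = \frac{-21727 + 115296}{13585 + 29579} = \frac{93569}{43164}$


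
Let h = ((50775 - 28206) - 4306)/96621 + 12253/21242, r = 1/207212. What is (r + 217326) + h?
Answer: 153531877518155287/706456367292 ≈ 2.1733e+5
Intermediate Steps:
r = 1/207212 ≈ 4.8260e-6
h = 5222059/6818682 (h = (22569 - 4306)*(1/96621) + 12253*(1/21242) = 18263*(1/96621) + 12253/21242 = 2609/13803 + 12253/21242 = 5222059/6818682 ≈ 0.76585)
(r + 217326) + h = (1/207212 + 217326) + 5222059/6818682 = 45032555113/207212 + 5222059/6818682 = 153531877518155287/706456367292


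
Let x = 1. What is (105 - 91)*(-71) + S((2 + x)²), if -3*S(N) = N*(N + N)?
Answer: -1048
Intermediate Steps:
S(N) = -2*N²/3 (S(N) = -N*(N + N)/3 = -N*2*N/3 = -2*N²/3)
(105 - 91)*(-71) + S((2 + x)²) = (105 - 91)*(-71) - 2*(2 + 1)⁴/3 = 14*(-71) - 2*(3²)²/3 = -994 - ⅔*9² = -994 - ⅔*81 = -994 - 54 = -1048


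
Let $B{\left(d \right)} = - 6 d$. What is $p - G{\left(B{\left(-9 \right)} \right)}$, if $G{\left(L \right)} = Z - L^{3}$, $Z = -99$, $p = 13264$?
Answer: $170827$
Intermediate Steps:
$G{\left(L \right)} = -99 - L^{3}$
$p - G{\left(B{\left(-9 \right)} \right)} = 13264 - \left(-99 - \left(\left(-6\right) \left(-9\right)\right)^{3}\right) = 13264 - \left(-99 - 54^{3}\right) = 13264 - \left(-99 - 157464\right) = 13264 - -157563 = 13264 + 157563 = 170827$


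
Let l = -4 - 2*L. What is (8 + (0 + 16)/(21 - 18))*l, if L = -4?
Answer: 160/3 ≈ 53.333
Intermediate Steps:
l = 4 (l = -4 - 2*(-4) = -4 + 8 = 4)
(8 + (0 + 16)/(21 - 18))*l = (8 + (0 + 16)/(21 - 18))*4 = (8 + 16/3)*4 = (40/3)*4 = 160/3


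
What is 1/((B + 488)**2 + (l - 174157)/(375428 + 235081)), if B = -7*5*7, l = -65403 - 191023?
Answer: 610509/36049515358 ≈ 1.6935e-5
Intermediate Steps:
l = -256426
B = -245 (B = -35*7 = -245)
1/((B + 488)**2 + (l - 174157)/(375428 + 235081)) = 1/((-245 + 488)**2 + (-256426 - 174157)/(375428 + 235081)) = 1/(243**2 - 430583/610509) = 1/(59049 - 430583*1/610509) = 1/(59049 - 430583/610509) = 1/(36049515358/610509) = 610509/36049515358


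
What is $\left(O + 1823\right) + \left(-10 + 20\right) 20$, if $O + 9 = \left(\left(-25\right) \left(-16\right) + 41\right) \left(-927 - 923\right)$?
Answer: $-813836$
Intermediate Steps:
$O = -815859$ ($O = -9 + \left(\left(-25\right) \left(-16\right) + 41\right) \left(-927 - 923\right) = -9 + \left(400 + 41\right) \left(-1850\right) = -9 + 441 \left(-1850\right) = -9 - 815850 = -815859$)
$\left(O + 1823\right) + \left(-10 + 20\right) 20 = \left(-815859 + 1823\right) + \left(-10 + 20\right) 20 = -814036 + 10 \cdot 20 = -814036 + 200 = -813836$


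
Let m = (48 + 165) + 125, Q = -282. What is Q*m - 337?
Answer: -95653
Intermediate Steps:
m = 338 (m = 213 + 125 = 338)
Q*m - 337 = -282*338 - 337 = -95316 - 337 = -95653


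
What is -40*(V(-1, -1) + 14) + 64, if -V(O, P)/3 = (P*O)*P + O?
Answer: -736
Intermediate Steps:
V(O, P) = -3*O - 3*O*P**2 (V(O, P) = -3*((P*O)*P + O) = -3*((O*P)*P + O) = -3*(O*P**2 + O) = -3*(O + O*P**2) = -3*O - 3*O*P**2)
-40*(V(-1, -1) + 14) + 64 = -40*(-3*(-1)*(1 + (-1)**2) + 14) + 64 = -40*(-3*(-1)*(1 + 1) + 14) + 64 = -40*(-3*(-1)*2 + 14) + 64 = -40*(6 + 14) + 64 = -40*20 + 64 = -800 + 64 = -736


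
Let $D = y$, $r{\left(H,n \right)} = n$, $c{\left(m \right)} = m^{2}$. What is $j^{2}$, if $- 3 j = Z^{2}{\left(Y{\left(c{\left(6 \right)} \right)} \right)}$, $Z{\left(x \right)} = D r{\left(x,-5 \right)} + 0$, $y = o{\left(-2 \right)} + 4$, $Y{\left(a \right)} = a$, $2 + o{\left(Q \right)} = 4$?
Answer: $90000$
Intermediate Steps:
$o{\left(Q \right)} = 2$ ($o{\left(Q \right)} = -2 + 4 = 2$)
$y = 6$ ($y = 2 + 4 = 6$)
$D = 6$
$Z{\left(x \right)} = -30$ ($Z{\left(x \right)} = 6 \left(-5\right) + 0 = -30 + 0 = -30$)
$j = -300$ ($j = - \frac{\left(-30\right)^{2}}{3} = \left(- \frac{1}{3}\right) 900 = -300$)
$j^{2} = \left(-300\right)^{2} = 90000$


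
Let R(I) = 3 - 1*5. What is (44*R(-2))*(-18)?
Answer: 1584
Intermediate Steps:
R(I) = -2 (R(I) = 3 - 5 = -2)
(44*R(-2))*(-18) = (44*(-2))*(-18) = -88*(-18) = 1584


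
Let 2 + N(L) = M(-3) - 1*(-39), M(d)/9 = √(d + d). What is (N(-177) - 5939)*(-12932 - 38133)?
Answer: 301385630 - 459585*I*√6 ≈ 3.0139e+8 - 1.1257e+6*I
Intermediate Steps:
M(d) = 9*√2*√d (M(d) = 9*√(d + d) = 9*√(2*d) = 9*(√2*√d) = 9*√2*√d)
N(L) = 37 + 9*I*√6 (N(L) = -2 + (9*√2*√(-3) - 1*(-39)) = -2 + (9*√2*(I*√3) + 39) = -2 + (9*I*√6 + 39) = -2 + (39 + 9*I*√6) = 37 + 9*I*√6)
(N(-177) - 5939)*(-12932 - 38133) = ((37 + 9*I*√6) - 5939)*(-12932 - 38133) = (-5902 + 9*I*√6)*(-51065) = 301385630 - 459585*I*√6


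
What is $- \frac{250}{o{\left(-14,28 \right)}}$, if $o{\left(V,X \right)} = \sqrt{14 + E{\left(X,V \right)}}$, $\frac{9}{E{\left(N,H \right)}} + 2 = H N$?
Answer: $- \frac{250 \sqrt{2169758}}{5507} \approx -66.87$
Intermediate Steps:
$E{\left(N,H \right)} = \frac{9}{-2 + H N}$
$o{\left(V,X \right)} = \sqrt{14 + \frac{9}{-2 + V X}}$
$- \frac{250}{o{\left(-14,28 \right)}} = - \frac{250}{\sqrt{\frac{-19 + 14 \left(-14\right) 28}{-2 - 392}}} = - \frac{250}{\sqrt{\frac{-19 - 5488}{-2 - 392}}} = - \frac{250}{\sqrt{\frac{1}{-394} \left(-5507\right)}} = - \frac{250}{\sqrt{\left(- \frac{1}{394}\right) \left(-5507\right)}} = - \frac{250}{\sqrt{\frac{5507}{394}}} = - \frac{250}{\frac{1}{394} \sqrt{2169758}} = - 250 \frac{\sqrt{2169758}}{5507} = - \frac{250 \sqrt{2169758}}{5507}$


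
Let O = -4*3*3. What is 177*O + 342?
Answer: -6030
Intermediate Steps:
O = -36 (O = -12*3 = -36)
177*O + 342 = 177*(-36) + 342 = -6372 + 342 = -6030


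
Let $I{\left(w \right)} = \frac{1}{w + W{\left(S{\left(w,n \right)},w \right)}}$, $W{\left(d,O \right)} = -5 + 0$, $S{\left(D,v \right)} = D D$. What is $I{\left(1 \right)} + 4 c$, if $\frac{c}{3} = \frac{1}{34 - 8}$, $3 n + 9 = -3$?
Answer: $\frac{11}{52} \approx 0.21154$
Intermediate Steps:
$n = -4$ ($n = -3 + \frac{1}{3} \left(-3\right) = -3 - 1 = -4$)
$S{\left(D,v \right)} = D^{2}$
$c = \frac{3}{26}$ ($c = \frac{3}{34 - 8} = \frac{3}{26} \approx 0.11538$)
$W{\left(d,O \right)} = -5$
$I{\left(w \right)} = \frac{1}{-5 + w}$ ($I{\left(w \right)} = \frac{1}{w - 5} = \frac{1}{-5 + w}$)
$I{\left(1 \right)} + 4 c = \frac{1}{-5 + 1} + 4 \cdot \frac{3}{26} = \frac{1}{-4} + \frac{6}{13} = - \frac{1}{4} + \frac{6}{13} = \frac{11}{52}$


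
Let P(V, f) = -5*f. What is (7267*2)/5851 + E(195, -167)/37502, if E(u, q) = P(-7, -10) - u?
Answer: 544205673/219424202 ≈ 2.4802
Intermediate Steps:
E(u, q) = 50 - u (E(u, q) = -5*(-10) - u = 50 - u)
(7267*2)/5851 + E(195, -167)/37502 = (7267*2)/5851 + (50 - 1*195)/37502 = 14534*(1/5851) + (50 - 195)*(1/37502) = 14534/5851 - 145*1/37502 = 14534/5851 - 145/37502 = 544205673/219424202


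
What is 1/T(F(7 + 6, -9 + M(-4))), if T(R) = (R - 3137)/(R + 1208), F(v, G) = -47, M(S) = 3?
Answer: -1161/3184 ≈ -0.36464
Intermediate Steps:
T(R) = (-3137 + R)/(1208 + R)
1/T(F(7 + 6, -9 + M(-4))) = 1/((-3137 - 47)/(1208 - 47)) = 1/(-3184/1161) = -1161/3184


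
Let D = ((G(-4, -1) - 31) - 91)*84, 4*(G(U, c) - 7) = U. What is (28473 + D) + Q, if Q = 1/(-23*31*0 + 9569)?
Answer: 179217802/9569 ≈ 18729.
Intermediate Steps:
G(U, c) = 7 + U/4
Q = 1/9569 (Q = 1/(-713*0 + 9569) = 1/(0 + 9569) = 1/9569 ≈ 0.00010450)
D = -9744 (D = (((7 + (¼)*(-4)) - 31) - 91)*84 = (((7 - 1) - 31) - 91)*84 = ((6 - 31) - 91)*84 = (-25 - 91)*84 = -116*84 = -9744)
(28473 + D) + Q = (28473 - 9744) + 1/9569 = 18729 + 1/9569 = 179217802/9569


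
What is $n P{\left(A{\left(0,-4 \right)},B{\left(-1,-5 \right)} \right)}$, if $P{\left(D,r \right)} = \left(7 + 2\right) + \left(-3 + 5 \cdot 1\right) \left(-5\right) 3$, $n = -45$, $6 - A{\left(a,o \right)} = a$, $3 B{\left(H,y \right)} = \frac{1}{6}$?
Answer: $945$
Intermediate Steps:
$B{\left(H,y \right)} = \frac{1}{18}$ ($B{\left(H,y \right)} = \frac{1}{3 \cdot 6} = \frac{1}{3} \cdot \frac{1}{6} = \frac{1}{18}$)
$A{\left(a,o \right)} = 6 - a$
$P{\left(D,r \right)} = -21$ ($P{\left(D,r \right)} = 9 + \left(-3 + 5\right) \left(-5\right) 3 = 9 + 2 \left(-5\right) 3 = 9 - 30 = -21$)
$n P{\left(A{\left(0,-4 \right)},B{\left(-1,-5 \right)} \right)} = \left(-45\right) \left(-21\right) = 945$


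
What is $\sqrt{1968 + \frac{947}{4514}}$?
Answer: $\frac{13 \sqrt{237305494}}{4514} \approx 44.365$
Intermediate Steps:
$\sqrt{1968 + \frac{947}{4514}} = \sqrt{\frac{8884499}{4514}} = \frac{13 \sqrt{237305494}}{4514}$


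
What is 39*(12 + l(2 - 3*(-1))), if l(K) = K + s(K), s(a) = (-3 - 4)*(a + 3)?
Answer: -1521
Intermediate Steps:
s(a) = -21 - 7*a (s(a) = -7*(3 + a) = -21 - 7*a)
l(K) = -21 - 6*K (l(K) = K + (-21 - 7*K) = -21 - 6*K)
39*(12 + l(2 - 3*(-1))) = 39*(12 + (-21 - 6*(2 - 3*(-1)))) = 39*(12 + (-21 - 6*(2 + 3))) = 39*(12 + (-21 - 6*5)) = 39*(12 + (-21 - 30)) = 39*(12 - 51) = 39*(-39) = -1521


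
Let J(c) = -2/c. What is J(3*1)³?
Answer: -8/27 ≈ -0.29630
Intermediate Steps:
J(3*1)³ = (-2/(3*1))³ = (-2/3)³ = (-2*⅓)³ = (-⅔)³ = -8/27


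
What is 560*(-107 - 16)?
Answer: -68880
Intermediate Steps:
560*(-107 - 16) = 560*(-123) = -68880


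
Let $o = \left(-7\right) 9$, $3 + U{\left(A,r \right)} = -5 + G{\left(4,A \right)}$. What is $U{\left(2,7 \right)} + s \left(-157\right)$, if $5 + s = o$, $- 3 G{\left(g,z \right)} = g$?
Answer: $\frac{32000}{3} \approx 10667.0$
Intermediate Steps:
$G{\left(g,z \right)} = - \frac{g}{3}$
$U{\left(A,r \right)} = - \frac{28}{3}$ ($U{\left(A,r \right)} = -3 - \frac{19}{3} = - \frac{28}{3}$)
$o = -63$
$s = -68$ ($s = -5 - 63 = -68$)
$U{\left(2,7 \right)} + s \left(-157\right) = - \frac{28}{3} - -10676 = - \frac{28}{3} + 10676 = \frac{32000}{3}$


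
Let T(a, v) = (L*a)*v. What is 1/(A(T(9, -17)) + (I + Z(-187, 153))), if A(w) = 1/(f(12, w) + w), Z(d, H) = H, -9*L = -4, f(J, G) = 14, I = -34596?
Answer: -54/1859923 ≈ -2.9033e-5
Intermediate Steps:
L = 4/9 (L = -⅑*(-4) = 4/9 ≈ 0.44444)
T(a, v) = 4*a*v/9 (T(a, v) = (4*a/9)*v = 4*a*v/9)
A(w) = 1/(14 + w)
1/(A(T(9, -17)) + (I + Z(-187, 153))) = 1/(1/(14 + (4/9)*9*(-17)) + (-34596 + 153)) = 1/(1/(14 - 68) - 34443) = 1/(1/(-54) - 34443) = 1/(-1/54 - 34443) = 1/(-1859923/54) = -54/1859923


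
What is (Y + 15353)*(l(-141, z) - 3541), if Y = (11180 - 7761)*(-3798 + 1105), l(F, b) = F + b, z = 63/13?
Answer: 33800449634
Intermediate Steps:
z = 63/13 (z = 63*(1/13) = 63/13 ≈ 4.8462)
Y = -9207367 (Y = 3419*(-2693) = -9207367)
(Y + 15353)*(l(-141, z) - 3541) = (-9207367 + 15353)*((-141 + 63/13) - 3541) = -9192014*(-1770/13 - 3541) = -9192014*(-47803/13) = 33800449634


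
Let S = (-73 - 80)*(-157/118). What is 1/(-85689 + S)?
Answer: -118/10087281 ≈ -1.1698e-5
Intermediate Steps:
S = 24021/118 (S = -(-24021)/118 = -153*(-157/118) = 24021/118 ≈ 203.57)
1/(-85689 + S) = 1/(-85689 + 24021/118) = 1/(-10087281/118) = -118/10087281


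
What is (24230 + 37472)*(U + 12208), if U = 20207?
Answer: 2000070330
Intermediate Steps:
(24230 + 37472)*(U + 12208) = (24230 + 37472)*(20207 + 12208) = 61702*32415 = 2000070330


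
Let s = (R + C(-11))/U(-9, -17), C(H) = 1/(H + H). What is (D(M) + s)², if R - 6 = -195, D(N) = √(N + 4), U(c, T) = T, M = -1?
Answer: 17716909/139876 + 4159*√3/187 ≈ 165.18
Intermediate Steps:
C(H) = 1/(2*H)
D(N) = √(4 + N)
R = -189 (R = 6 - 195 = -189)
s = 4159/374 (s = (-189 + (½)/(-11))/(-17) = (-189 + (½)*(-1/11))*(-1/17) = (-189 - 1/22)*(-1/17) = -4159/22*(-1/17) = 4159/374 ≈ 11.120)
(D(M) + s)² = (√(4 - 1) + 4159/374)² = (√3 + 4159/374)² = (4159/374 + √3)²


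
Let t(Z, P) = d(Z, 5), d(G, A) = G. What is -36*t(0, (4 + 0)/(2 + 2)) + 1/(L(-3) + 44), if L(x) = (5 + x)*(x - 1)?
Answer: 1/36 ≈ 0.027778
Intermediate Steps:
t(Z, P) = Z
L(x) = (-1 + x)*(5 + x) (L(x) = (5 + x)*(-1 + x) = (-1 + x)*(5 + x))
-36*t(0, (4 + 0)/(2 + 2)) + 1/(L(-3) + 44) = -36*0 + 1/((-5 + (-3)² + 4*(-3)) + 44) = 0 + 1/((-5 + 9 - 12) + 44) = 0 + 1/(-8 + 44) = 0 + 1/36 = 1/36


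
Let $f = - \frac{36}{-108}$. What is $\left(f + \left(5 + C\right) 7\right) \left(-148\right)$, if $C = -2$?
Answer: $- \frac{9472}{3} \approx -3157.3$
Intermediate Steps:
$f = \frac{1}{3}$ ($f = \left(-36\right) \left(- \frac{1}{108}\right) = \frac{1}{3} \approx 0.33333$)
$\left(f + \left(5 + C\right) 7\right) \left(-148\right) = \left(\frac{1}{3} + \left(5 - 2\right) 7\right) \left(-148\right) = \left(\frac{1}{3} + 3 \cdot 7\right) \left(-148\right) = \left(\frac{1}{3} + 21\right) \left(-148\right) = \frac{64}{3} \left(-148\right) = - \frac{9472}{3}$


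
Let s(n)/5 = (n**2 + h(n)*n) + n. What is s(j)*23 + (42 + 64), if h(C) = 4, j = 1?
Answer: 796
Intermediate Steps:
s(n) = 5*n**2 + 25*n (s(n) = 5*((n**2 + 4*n) + n) = 5*(n**2 + 5*n) = 5*n**2 + 25*n)
s(j)*23 + (42 + 64) = (5*1*(5 + 1))*23 + (42 + 64) = (5*1*6)*23 + 106 = 30*23 + 106 = 690 + 106 = 796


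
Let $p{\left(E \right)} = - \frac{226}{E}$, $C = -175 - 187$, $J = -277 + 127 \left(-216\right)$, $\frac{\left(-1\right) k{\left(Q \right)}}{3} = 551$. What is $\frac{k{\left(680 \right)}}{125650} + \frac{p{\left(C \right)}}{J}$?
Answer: $- \frac{8304537287}{630176088850} \approx -0.013178$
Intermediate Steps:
$k{\left(Q \right)} = -1653$ ($k{\left(Q \right)} = \left(-3\right) 551 = -1653$)
$J = -27709$ ($J = -277 - 27432 = -27709$)
$C = -362$
$\frac{k{\left(680 \right)}}{125650} + \frac{p{\left(C \right)}}{J} = - \frac{1653}{125650} + \frac{\left(-226\right) \frac{1}{-362}}{-27709} = \left(-1653\right) \frac{1}{125650} + \left(-226\right) \left(- \frac{1}{362}\right) \left(- \frac{1}{27709}\right) = - \frac{1653}{125650} + \frac{113}{181} \left(- \frac{1}{27709}\right) = - \frac{1653}{125650} - \frac{113}{5015329} = - \frac{8304537287}{630176088850}$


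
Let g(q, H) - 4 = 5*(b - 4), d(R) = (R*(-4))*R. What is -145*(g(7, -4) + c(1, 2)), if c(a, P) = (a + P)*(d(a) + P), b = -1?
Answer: 3915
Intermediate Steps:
d(R) = -4*R² (d(R) = (-4*R)*R = -4*R²)
g(q, H) = -21 (g(q, H) = 4 + 5*(-1 - 4) = 4 + 5*(-5) = 4 - 25 = -21)
c(a, P) = (P + a)*(P - 4*a²) (c(a, P) = (a + P)*(-4*a² + P) = (P + a)*(P - 4*a²))
-145*(g(7, -4) + c(1, 2)) = -145*(-21 + (2² - 4*1³ + 2*1 - 4*2*1²)) = -145*(-21 + (4 - 4*1 + 2 - 4*2*1)) = -145*(-21 + (4 - 4 + 2 - 8)) = -145*(-21 - 6) = -145*(-27) = 3915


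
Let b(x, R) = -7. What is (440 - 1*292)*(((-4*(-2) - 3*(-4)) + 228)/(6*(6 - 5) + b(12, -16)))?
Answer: -36704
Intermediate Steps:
(440 - 1*292)*(((-4*(-2) - 3*(-4)) + 228)/(6*(6 - 5) + b(12, -16))) = (440 - 1*292)*(((-4*(-2) - 3*(-4)) + 228)/(6*(6 - 5) - 7)) = (440 - 292)*(((8 + 12) + 228)/(6*1 - 7)) = 148*((20 + 228)/(6 - 7)) = 148*(248/(-1)) = 148*(248*(-1)) = 148*(-248) = -36704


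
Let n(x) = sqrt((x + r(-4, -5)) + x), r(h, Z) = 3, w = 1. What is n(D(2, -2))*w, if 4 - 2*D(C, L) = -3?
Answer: sqrt(10) ≈ 3.1623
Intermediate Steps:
D(C, L) = 7/2 (D(C, L) = 2 - 1/2*(-3) = 2 + 3/2 = 7/2)
n(x) = sqrt(3 + 2*x) (n(x) = sqrt((x + 3) + x) = sqrt((3 + x) + x) = sqrt(3 + 2*x))
n(D(2, -2))*w = sqrt(3 + 2*(7/2))*1 = sqrt(3 + 7)*1 = sqrt(10)*1 = sqrt(10)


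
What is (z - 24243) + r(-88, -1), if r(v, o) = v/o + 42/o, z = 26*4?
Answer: -24093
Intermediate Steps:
z = 104
r(v, o) = 42/o + v/o
(z - 24243) + r(-88, -1) = (104 - 24243) + (42 - 88)/(-1) = -24139 - 1*(-46) = -24139 + 46 = -24093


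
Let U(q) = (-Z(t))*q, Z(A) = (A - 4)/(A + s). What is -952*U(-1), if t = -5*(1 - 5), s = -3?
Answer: -896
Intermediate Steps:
t = 20 (t = -5*(-4) = 20)
Z(A) = (-4 + A)/(-3 + A) (Z(A) = (A - 4)/(A - 3) = (-4 + A)/(-3 + A))
U(q) = -16*q/17 (U(q) = (-(-4 + 20)/(-3 + 20))*q = (-16/17)*q = (-1*16/17)*q = -16*q/17)
-952*U(-1) = -(-896)*(-1) = -952*16/17 = -896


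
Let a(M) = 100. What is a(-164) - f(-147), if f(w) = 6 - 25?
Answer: 119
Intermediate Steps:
f(w) = -19
a(-164) - f(-147) = 100 - 1*(-19) = 100 + 19 = 119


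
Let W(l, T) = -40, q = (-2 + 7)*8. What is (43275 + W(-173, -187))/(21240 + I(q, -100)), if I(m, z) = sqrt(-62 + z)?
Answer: 51017300/25063209 - 43235*I*sqrt(2)/50126418 ≈ 2.0355 - 0.0012198*I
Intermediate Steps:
q = 40 (q = 5*8 = 40)
(43275 + W(-173, -187))/(21240 + I(q, -100)) = (43275 - 40)/(21240 + sqrt(-62 - 100)) = 43235/(21240 + sqrt(-162)) = 43235/(21240 + 9*I*sqrt(2))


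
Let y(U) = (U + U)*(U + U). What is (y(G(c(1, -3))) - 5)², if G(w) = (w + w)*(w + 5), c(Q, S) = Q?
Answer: 326041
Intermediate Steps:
G(w) = 2*w*(5 + w) (G(w) = (2*w)*(5 + w) = 2*w*(5 + w))
y(U) = 4*U² (y(U) = (2*U)*(2*U) = 4*U²)
(y(G(c(1, -3))) - 5)² = (4*(2*1*(5 + 1))² - 5)² = (4*(2*1*6)² - 5)² = (4*12² - 5)² = (4*144 - 5)² = (576 - 5)² = 571² = 326041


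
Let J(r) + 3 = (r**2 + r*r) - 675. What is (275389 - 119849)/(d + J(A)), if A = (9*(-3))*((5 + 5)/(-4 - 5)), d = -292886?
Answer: -3535/6631 ≈ -0.53310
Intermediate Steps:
A = 30 (A = -270/(-9) = -270*(-1)/9 = -27*(-10/9) = 30)
J(r) = -678 + 2*r**2 (J(r) = -3 + ((r**2 + r*r) - 675) = -3 + ((r**2 + r**2) - 675) = -3 + (2*r**2 - 675) = -3 + (-675 + 2*r**2) = -678 + 2*r**2)
(275389 - 119849)/(d + J(A)) = (275389 - 119849)/(-292886 + (-678 + 2*30**2)) = 155540/(-292886 + (-678 + 2*900)) = 155540/(-292886 + (-678 + 1800)) = 155540/(-292886 + 1122) = 155540/(-291764) = 155540*(-1/291764) = -3535/6631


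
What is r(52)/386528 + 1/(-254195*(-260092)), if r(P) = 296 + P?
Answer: 1437981393353/1597184088138520 ≈ 0.00090032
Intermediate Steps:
r(52)/386528 + 1/(-254195*(-260092)) = (296 + 52)/386528 + 1/(-254195*(-260092)) = 348*(1/386528) - 1/254195*(-1/260092) = 87/96632 + 1/66114085940 = 1437981393353/1597184088138520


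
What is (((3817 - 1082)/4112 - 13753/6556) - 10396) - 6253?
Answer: -112216723051/6739568 ≈ -16650.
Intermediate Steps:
(((3817 - 1082)/4112 - 13753/6556) - 10396) - 6253 = ((2735*(1/4112) - 13753*1/6556) - 10396) - 6253 = ((2735/4112 - 13753/6556) - 10396) - 6253 = (-9655419/6739568 - 10396) - 6253 = -70074204347/6739568 - 6253 = -112216723051/6739568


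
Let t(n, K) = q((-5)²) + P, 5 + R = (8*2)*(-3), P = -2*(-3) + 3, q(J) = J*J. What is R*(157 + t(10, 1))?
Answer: -41923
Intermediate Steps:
q(J) = J²
P = 9 (P = 6 + 3 = 9)
R = -53 (R = -5 + (8*2)*(-3) = -5 + 16*(-3) = -5 - 48 = -53)
t(n, K) = 634 (t(n, K) = ((-5)²)² + 9 = 25² + 9 = 625 + 9 = 634)
R*(157 + t(10, 1)) = -53*(157 + 634) = -53*791 = -41923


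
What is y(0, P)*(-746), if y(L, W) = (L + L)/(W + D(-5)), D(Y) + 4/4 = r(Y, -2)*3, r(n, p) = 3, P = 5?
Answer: 0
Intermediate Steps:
D(Y) = 8 (D(Y) = -1 + 3*3 = -1 + 9 = 8)
y(L, W) = 2*L/(8 + W) (y(L, W) = (L + L)/(W + 8) = (2*L)/(8 + W) = 2*L/(8 + W))
y(0, P)*(-746) = (2*0/(8 + 5))*(-746) = (2*0/13)*(-746) = (2*0*(1/13))*(-746) = 0*(-746) = 0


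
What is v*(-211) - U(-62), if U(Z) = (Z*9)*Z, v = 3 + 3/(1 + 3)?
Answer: -141549/4 ≈ -35387.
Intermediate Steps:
v = 15/4 (v = 3 + 3/4 = 3 + 3*(¼) = 3 + ¾ = 15/4 ≈ 3.7500)
U(Z) = 9*Z² (U(Z) = (9*Z)*Z = 9*Z²)
v*(-211) - U(-62) = (15/4)*(-211) - 9*(-62)² = -3165/4 - 9*3844 = -3165/4 - 1*34596 = -3165/4 - 34596 = -141549/4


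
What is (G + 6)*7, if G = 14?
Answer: 140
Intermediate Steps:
(G + 6)*7 = (14 + 6)*7 = 20*7 = 140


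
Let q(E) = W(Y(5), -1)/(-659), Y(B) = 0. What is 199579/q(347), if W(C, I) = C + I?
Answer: 131522561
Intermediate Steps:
q(E) = 1/659 (q(E) = (0 - 1)/(-659) = -1*(-1/659) = 1/659)
199579/q(347) = 199579/(1/659) = 199579*659 = 131522561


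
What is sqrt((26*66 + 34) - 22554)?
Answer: 2*I*sqrt(5201) ≈ 144.24*I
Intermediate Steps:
sqrt((26*66 + 34) - 22554) = sqrt((1716 + 34) - 22554) = sqrt(1750 - 22554) = sqrt(-20804) = 2*I*sqrt(5201)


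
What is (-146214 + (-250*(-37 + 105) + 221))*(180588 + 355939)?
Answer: -87450145311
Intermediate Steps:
(-146214 + (-250*(-37 + 105) + 221))*(180588 + 355939) = (-146214 + (-250*68 + 221))*536527 = (-146214 + (-17000 + 221))*536527 = (-146214 - 16779)*536527 = -162993*536527 = -87450145311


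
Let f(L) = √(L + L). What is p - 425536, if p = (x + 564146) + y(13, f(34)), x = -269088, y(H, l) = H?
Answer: -130465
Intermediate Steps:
f(L) = √2*√L (f(L) = √(2*L) = √2*√L)
p = 295071 (p = (-269088 + 564146) + 13 = 295058 + 13 = 295071)
p - 425536 = 295071 - 425536 = -130465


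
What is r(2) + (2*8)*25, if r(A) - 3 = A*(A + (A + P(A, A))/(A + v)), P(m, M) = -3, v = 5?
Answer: 2847/7 ≈ 406.71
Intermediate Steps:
r(A) = 3 + A*(A + (-3 + A)/(5 + A)) (r(A) = 3 + A*(A + (A - 3)/(A + 5)) = 3 + A*(A + (-3 + A)/(5 + A)))
r(2) + (2*8)*25 = (15 + 2³ + 6*2²)/(5 + 2) + (2*8)*25 = (15 + 8 + 6*4)/7 + 16*25 = (15 + 8 + 24)/7 + 400 = (⅐)*47 + 400 = 47/7 + 400 = 2847/7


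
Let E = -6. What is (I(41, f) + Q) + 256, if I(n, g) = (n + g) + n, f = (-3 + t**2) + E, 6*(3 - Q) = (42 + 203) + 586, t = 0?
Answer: 387/2 ≈ 193.50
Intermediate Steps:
Q = -271/2 (Q = 3 - ((42 + 203) + 586)/6 = 3 - (245 + 586)/6 = 3 - 1/6*831 = 3 - 277/2 = -271/2 ≈ -135.50)
f = -9 (f = (-3 + 0**2) - 6 = (-3 + 0) - 6 = -3 - 6 = -9)
I(n, g) = g + 2*n (I(n, g) = (g + n) + n = g + 2*n)
(I(41, f) + Q) + 256 = ((-9 + 2*41) - 271/2) + 256 = ((-9 + 82) - 271/2) + 256 = (73 - 271/2) + 256 = -125/2 + 256 = 387/2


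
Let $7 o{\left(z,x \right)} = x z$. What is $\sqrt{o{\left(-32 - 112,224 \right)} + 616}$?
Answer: $2 i \sqrt{998} \approx 63.182 i$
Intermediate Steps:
$o{\left(z,x \right)} = \frac{x z}{7}$
$\sqrt{o{\left(-32 - 112,224 \right)} + 616} = \sqrt{\frac{1}{7} \cdot 224 \left(-32 - 112\right) + 616} = \sqrt{\frac{1}{7} \cdot 224 \left(-144\right) + 616} = \sqrt{-4608 + 616} = \sqrt{-3992} = 2 i \sqrt{998}$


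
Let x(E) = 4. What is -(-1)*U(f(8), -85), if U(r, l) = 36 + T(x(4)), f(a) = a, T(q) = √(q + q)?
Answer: 36 + 2*√2 ≈ 38.828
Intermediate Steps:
T(q) = √2*√q (T(q) = √(2*q) = √2*√q)
U(r, l) = 36 + 2*√2 (U(r, l) = 36 + √2*√4 = 36 + √2*2 = 36 + 2*√2)
-(-1)*U(f(8), -85) = -(-1)*(36 + 2*√2) = -(-36 - 2*√2) = 36 + 2*√2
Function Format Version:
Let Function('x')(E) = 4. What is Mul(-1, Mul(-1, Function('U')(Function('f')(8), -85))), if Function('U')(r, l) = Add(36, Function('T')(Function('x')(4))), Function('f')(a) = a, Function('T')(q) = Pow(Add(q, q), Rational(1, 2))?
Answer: Add(36, Mul(2, Pow(2, Rational(1, 2)))) ≈ 38.828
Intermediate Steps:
Function('T')(q) = Mul(Pow(2, Rational(1, 2)), Pow(q, Rational(1, 2))) (Function('T')(q) = Pow(Mul(2, q), Rational(1, 2)) = Mul(Pow(2, Rational(1, 2)), Pow(q, Rational(1, 2))))
Function('U')(r, l) = Add(36, Mul(2, Pow(2, Rational(1, 2)))) (Function('U')(r, l) = Add(36, Mul(Pow(2, Rational(1, 2)), Pow(4, Rational(1, 2)))) = Add(36, Mul(Pow(2, Rational(1, 2)), 2)) = Add(36, Mul(2, Pow(2, Rational(1, 2)))))
Mul(-1, Mul(-1, Function('U')(Function('f')(8), -85))) = Mul(-1, Mul(-1, Add(36, Mul(2, Pow(2, Rational(1, 2)))))) = Mul(-1, Add(-36, Mul(-2, Pow(2, Rational(1, 2))))) = Add(36, Mul(2, Pow(2, Rational(1, 2))))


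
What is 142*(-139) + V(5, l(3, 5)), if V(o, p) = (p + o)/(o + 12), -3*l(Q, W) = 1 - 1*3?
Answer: -59213/3 ≈ -19738.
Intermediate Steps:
l(Q, W) = 2/3 (l(Q, W) = -(1 - 1*3)/3 = -(1 - 3)/3 = -1/3*(-2) = 2/3)
V(o, p) = (o + p)/(12 + o)
142*(-139) + V(5, l(3, 5)) = 142*(-139) + (5 + 2/3)/(12 + 5) = -19738 + (17/3)/17 = -19738 + (1/17)*(17/3) = -19738 + 1/3 = -59213/3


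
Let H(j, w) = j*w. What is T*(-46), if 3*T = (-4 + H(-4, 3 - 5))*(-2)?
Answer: 368/3 ≈ 122.67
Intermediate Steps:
T = -8/3 (T = ((-4 - 4*(3 - 5))*(-2))/3 = ((-4 - 4*(-2))*(-2))/3 = ((-4 + 8)*(-2))/3 = (4*(-2))/3 = (⅓)*(-8) = -8/3 ≈ -2.6667)
T*(-46) = -8/3*(-46) = 368/3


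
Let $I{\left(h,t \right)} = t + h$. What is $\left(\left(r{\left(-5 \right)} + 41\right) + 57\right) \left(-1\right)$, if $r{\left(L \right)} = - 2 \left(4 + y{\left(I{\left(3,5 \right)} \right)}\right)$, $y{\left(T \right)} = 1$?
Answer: $-88$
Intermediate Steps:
$I{\left(h,t \right)} = h + t$
$r{\left(L \right)} = -10$ ($r{\left(L \right)} = - 2 \left(4 + 1\right) = \left(-2\right) 5 = -10$)
$\left(\left(r{\left(-5 \right)} + 41\right) + 57\right) \left(-1\right) = \left(\left(-10 + 41\right) + 57\right) \left(-1\right) = \left(31 + 57\right) \left(-1\right) = 88 \left(-1\right) = -88$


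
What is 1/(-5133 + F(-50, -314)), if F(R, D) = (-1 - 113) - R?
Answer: -1/5197 ≈ -0.00019242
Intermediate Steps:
F(R, D) = -114 - R
1/(-5133 + F(-50, -314)) = 1/(-5133 + (-114 - 1*(-50))) = 1/(-5133 + (-114 + 50)) = 1/(-5133 - 64) = 1/(-5197) = -1/5197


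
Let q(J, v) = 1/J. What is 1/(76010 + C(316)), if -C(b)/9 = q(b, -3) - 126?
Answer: 316/24377495 ≈ 1.2963e-5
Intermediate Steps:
C(b) = 1134 - 9/b (C(b) = -9*(1/b - 126) = -9*(-126 + 1/b) = 1134 - 9/b)
1/(76010 + C(316)) = 1/(76010 + (1134 - 9/316)) = 1/(76010 + 358335/316) = 1/(24377495/316) = 316/24377495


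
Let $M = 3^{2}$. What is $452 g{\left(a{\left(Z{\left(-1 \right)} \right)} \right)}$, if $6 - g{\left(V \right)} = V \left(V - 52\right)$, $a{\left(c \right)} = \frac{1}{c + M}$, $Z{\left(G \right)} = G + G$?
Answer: $\frac{296964}{49} \approx 6060.5$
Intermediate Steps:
$M = 9$
$Z{\left(G \right)} = 2 G$
$a{\left(c \right)} = \frac{1}{9 + c}$ ($a{\left(c \right)} = \frac{1}{c + 9} = \frac{1}{9 + c}$)
$g{\left(V \right)} = 6 - V \left(-52 + V\right)$ ($g{\left(V \right)} = 6 - V \left(V - 52\right) = 6 - V \left(-52 + V\right)$)
$452 g{\left(a{\left(Z{\left(-1 \right)} \right)} \right)} = 452 \left(6 - \left(\frac{1}{9 + 2 \left(-1\right)}\right)^{2} + \frac{52}{9 + 2 \left(-1\right)}\right) = 452 \left(6 - \left(\frac{1}{9 - 2}\right)^{2} + \frac{52}{9 - 2}\right) = 452 \left(6 - \left(\frac{1}{7}\right)^{2} + \frac{52}{7}\right) = 452 \left(6 - \left(\frac{1}{7}\right)^{2} + 52 \cdot \frac{1}{7}\right) = 452 \left(6 - \frac{1}{49} + \frac{52}{7}\right) = 452 \cdot \frac{657}{49} = \frac{296964}{49}$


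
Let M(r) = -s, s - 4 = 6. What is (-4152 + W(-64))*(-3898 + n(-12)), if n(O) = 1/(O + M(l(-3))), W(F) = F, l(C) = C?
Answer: 180775756/11 ≈ 1.6434e+7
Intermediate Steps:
s = 10 (s = 4 + 6 = 10)
M(r) = -10 (M(r) = -1*10 = -10)
n(O) = 1/(-10 + O) (n(O) = 1/(O - 10) = 1/(-10 + O))
(-4152 + W(-64))*(-3898 + n(-12)) = (-4152 - 64)*(-3898 + 1/(-10 - 12)) = -4216*(-3898 + 1/(-22)) = -4216*(-3898 - 1/22) = -4216*(-85757/22) = 180775756/11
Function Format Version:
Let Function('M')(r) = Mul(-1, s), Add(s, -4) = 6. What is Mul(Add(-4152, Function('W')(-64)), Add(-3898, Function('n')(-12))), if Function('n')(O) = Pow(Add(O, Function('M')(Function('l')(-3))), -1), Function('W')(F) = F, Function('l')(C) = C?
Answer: Rational(180775756, 11) ≈ 1.6434e+7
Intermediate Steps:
s = 10 (s = Add(4, 6) = 10)
Function('M')(r) = -10 (Function('M')(r) = Mul(-1, 10) = -10)
Function('n')(O) = Pow(Add(-10, O), -1) (Function('n')(O) = Pow(Add(O, -10), -1) = Pow(Add(-10, O), -1))
Mul(Add(-4152, Function('W')(-64)), Add(-3898, Function('n')(-12))) = Mul(Add(-4152, -64), Add(-3898, Pow(Add(-10, -12), -1))) = Mul(-4216, Add(-3898, Pow(-22, -1))) = Mul(-4216, Add(-3898, Rational(-1, 22))) = Mul(-4216, Rational(-85757, 22)) = Rational(180775756, 11)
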